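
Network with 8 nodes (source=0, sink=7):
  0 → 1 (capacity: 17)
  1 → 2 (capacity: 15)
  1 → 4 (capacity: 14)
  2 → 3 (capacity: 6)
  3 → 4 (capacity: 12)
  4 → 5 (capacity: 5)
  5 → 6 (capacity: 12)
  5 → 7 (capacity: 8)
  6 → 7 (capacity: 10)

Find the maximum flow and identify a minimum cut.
Max flow = 5, Min cut edges: (4,5)

Maximum flow: 5
Minimum cut: (4,5)
Partition: S = [0, 1, 2, 3, 4], T = [5, 6, 7]

Max-flow min-cut theorem verified: both equal 5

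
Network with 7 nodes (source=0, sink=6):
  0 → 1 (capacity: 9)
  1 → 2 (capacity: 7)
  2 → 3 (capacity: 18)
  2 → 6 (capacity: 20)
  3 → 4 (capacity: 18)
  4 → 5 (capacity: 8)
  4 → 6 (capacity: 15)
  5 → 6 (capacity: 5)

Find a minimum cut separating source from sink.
Min cut value = 7, edges: (1,2)

Min cut value: 7
Partition: S = [0, 1], T = [2, 3, 4, 5, 6]
Cut edges: (1,2)

By max-flow min-cut theorem, max flow = min cut = 7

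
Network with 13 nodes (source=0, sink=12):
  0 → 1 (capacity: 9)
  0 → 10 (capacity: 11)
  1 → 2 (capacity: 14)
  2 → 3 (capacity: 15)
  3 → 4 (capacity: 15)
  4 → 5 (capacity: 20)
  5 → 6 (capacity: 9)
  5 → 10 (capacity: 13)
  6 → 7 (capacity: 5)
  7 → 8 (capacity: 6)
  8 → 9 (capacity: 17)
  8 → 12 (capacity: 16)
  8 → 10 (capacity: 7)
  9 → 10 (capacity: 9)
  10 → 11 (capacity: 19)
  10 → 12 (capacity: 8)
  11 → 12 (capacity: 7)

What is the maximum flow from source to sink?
Maximum flow = 20

Max flow: 20

Flow assignment:
  0 → 1: 9/9
  0 → 10: 11/11
  1 → 2: 9/14
  2 → 3: 9/15
  3 → 4: 9/15
  4 → 5: 9/20
  5 → 6: 5/9
  5 → 10: 4/13
  6 → 7: 5/5
  7 → 8: 5/6
  8 → 12: 5/16
  10 → 11: 7/19
  10 → 12: 8/8
  11 → 12: 7/7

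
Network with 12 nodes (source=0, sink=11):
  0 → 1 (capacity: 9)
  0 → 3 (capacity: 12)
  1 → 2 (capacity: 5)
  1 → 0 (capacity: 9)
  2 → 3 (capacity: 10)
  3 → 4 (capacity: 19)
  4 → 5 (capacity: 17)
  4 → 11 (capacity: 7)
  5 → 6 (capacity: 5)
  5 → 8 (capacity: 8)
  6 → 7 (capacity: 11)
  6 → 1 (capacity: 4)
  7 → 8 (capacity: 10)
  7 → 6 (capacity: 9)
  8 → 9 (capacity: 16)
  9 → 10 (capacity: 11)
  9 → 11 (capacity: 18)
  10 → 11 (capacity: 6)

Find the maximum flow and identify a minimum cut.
Max flow = 17, Min cut edges: (0,3), (1,2)

Maximum flow: 17
Minimum cut: (0,3), (1,2)
Partition: S = [0, 1], T = [2, 3, 4, 5, 6, 7, 8, 9, 10, 11]

Max-flow min-cut theorem verified: both equal 17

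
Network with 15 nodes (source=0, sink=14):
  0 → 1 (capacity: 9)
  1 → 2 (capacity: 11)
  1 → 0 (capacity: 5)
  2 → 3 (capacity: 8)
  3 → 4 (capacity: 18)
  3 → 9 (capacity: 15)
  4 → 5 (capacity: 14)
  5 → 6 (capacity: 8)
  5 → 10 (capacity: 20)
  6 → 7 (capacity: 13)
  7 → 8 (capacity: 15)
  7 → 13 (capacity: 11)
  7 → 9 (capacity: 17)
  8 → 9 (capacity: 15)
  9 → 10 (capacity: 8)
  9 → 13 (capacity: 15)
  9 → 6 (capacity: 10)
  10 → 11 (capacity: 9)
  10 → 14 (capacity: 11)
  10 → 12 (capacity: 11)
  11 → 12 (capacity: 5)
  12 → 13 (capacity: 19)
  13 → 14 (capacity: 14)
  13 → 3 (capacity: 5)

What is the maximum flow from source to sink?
Maximum flow = 8

Max flow: 8

Flow assignment:
  0 → 1: 8/9
  1 → 2: 8/11
  2 → 3: 8/8
  3 → 9: 8/15
  9 → 10: 8/8
  10 → 14: 8/11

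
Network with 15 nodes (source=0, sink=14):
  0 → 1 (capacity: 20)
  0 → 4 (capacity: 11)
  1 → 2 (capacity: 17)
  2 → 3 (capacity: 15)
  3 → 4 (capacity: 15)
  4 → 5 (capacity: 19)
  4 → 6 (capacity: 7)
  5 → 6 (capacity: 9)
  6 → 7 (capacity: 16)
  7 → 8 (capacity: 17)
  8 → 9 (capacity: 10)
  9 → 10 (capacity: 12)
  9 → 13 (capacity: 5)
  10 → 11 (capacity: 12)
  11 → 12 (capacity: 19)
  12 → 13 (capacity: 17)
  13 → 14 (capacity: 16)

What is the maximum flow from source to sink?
Maximum flow = 10

Max flow: 10

Flow assignment:
  0 → 1: 10/20
  1 → 2: 10/17
  2 → 3: 10/15
  3 → 4: 10/15
  4 → 5: 9/19
  4 → 6: 1/7
  5 → 6: 9/9
  6 → 7: 10/16
  7 → 8: 10/17
  8 → 9: 10/10
  9 → 10: 5/12
  9 → 13: 5/5
  10 → 11: 5/12
  11 → 12: 5/19
  12 → 13: 5/17
  13 → 14: 10/16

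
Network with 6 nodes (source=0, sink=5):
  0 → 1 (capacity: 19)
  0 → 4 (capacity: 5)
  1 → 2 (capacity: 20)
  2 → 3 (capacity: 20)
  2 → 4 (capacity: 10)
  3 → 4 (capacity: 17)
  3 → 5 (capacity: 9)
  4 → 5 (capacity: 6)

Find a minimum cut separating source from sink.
Min cut value = 15, edges: (3,5), (4,5)

Min cut value: 15
Partition: S = [0, 1, 2, 3, 4], T = [5]
Cut edges: (3,5), (4,5)

By max-flow min-cut theorem, max flow = min cut = 15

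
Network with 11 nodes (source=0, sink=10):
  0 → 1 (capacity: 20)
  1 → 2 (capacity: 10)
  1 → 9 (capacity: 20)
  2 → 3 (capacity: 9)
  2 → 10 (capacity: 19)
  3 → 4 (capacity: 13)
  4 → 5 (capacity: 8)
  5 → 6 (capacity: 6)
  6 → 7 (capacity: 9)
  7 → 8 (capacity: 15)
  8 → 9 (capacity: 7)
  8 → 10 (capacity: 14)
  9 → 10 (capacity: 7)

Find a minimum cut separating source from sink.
Min cut value = 17, edges: (1,2), (9,10)

Min cut value: 17
Partition: S = [0, 1, 9], T = [2, 3, 4, 5, 6, 7, 8, 10]
Cut edges: (1,2), (9,10)

By max-flow min-cut theorem, max flow = min cut = 17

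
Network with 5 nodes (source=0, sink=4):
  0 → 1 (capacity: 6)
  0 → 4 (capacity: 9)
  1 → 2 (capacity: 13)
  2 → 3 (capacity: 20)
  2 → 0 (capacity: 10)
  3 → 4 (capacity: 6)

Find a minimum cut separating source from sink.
Min cut value = 15, edges: (0,4), (3,4)

Min cut value: 15
Partition: S = [0, 1, 2, 3], T = [4]
Cut edges: (0,4), (3,4)

By max-flow min-cut theorem, max flow = min cut = 15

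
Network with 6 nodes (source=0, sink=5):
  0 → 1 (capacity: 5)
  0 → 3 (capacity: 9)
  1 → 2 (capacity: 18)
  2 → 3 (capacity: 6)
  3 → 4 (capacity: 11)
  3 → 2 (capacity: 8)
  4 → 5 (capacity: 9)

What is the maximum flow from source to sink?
Maximum flow = 9

Max flow: 9

Flow assignment:
  0 → 1: 5/5
  0 → 3: 4/9
  1 → 2: 5/18
  2 → 3: 5/6
  3 → 4: 9/11
  4 → 5: 9/9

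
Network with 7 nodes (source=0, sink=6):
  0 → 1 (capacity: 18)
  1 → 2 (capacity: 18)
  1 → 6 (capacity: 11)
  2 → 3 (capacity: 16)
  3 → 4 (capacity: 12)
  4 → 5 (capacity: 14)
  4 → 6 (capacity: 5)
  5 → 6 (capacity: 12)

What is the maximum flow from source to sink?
Maximum flow = 18

Max flow: 18

Flow assignment:
  0 → 1: 18/18
  1 → 2: 7/18
  1 → 6: 11/11
  2 → 3: 7/16
  3 → 4: 7/12
  4 → 5: 2/14
  4 → 6: 5/5
  5 → 6: 2/12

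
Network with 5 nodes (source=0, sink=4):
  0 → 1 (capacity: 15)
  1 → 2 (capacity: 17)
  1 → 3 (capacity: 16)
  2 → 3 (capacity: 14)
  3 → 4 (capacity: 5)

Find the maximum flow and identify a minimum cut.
Max flow = 5, Min cut edges: (3,4)

Maximum flow: 5
Minimum cut: (3,4)
Partition: S = [0, 1, 2, 3], T = [4]

Max-flow min-cut theorem verified: both equal 5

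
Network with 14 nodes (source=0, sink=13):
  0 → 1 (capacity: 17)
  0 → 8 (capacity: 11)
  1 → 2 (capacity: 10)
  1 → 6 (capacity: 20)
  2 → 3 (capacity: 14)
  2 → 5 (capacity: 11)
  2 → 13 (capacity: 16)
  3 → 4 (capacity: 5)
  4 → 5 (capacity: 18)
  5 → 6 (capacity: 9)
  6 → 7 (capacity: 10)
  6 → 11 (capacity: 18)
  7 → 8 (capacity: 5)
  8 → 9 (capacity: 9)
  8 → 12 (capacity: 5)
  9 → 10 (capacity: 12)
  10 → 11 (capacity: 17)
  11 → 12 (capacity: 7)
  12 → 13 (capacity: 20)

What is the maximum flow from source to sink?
Maximum flow = 22

Max flow: 22

Flow assignment:
  0 → 1: 11/17
  0 → 8: 11/11
  1 → 2: 10/10
  1 → 6: 1/20
  2 → 13: 10/16
  6 → 11: 1/18
  8 → 9: 6/9
  8 → 12: 5/5
  9 → 10: 6/12
  10 → 11: 6/17
  11 → 12: 7/7
  12 → 13: 12/20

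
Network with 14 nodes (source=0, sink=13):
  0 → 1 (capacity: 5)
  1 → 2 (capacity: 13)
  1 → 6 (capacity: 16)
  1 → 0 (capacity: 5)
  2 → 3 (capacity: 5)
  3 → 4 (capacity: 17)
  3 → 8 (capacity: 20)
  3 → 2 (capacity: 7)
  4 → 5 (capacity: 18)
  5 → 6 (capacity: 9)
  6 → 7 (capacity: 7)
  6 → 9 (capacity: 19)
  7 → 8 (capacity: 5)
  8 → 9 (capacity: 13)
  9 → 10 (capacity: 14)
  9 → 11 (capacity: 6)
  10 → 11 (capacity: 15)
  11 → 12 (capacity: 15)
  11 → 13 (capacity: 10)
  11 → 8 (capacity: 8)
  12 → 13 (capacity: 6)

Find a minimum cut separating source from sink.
Min cut value = 5, edges: (0,1)

Min cut value: 5
Partition: S = [0], T = [1, 2, 3, 4, 5, 6, 7, 8, 9, 10, 11, 12, 13]
Cut edges: (0,1)

By max-flow min-cut theorem, max flow = min cut = 5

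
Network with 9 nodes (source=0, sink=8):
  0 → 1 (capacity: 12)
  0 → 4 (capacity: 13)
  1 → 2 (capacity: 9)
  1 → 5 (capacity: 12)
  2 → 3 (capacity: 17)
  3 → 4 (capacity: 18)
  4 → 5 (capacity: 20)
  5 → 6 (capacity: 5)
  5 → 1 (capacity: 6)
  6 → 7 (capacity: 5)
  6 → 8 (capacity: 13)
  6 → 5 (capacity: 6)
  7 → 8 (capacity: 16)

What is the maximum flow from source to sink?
Maximum flow = 5

Max flow: 5

Flow assignment:
  0 → 4: 5/13
  4 → 5: 5/20
  5 → 6: 5/5
  6 → 8: 5/13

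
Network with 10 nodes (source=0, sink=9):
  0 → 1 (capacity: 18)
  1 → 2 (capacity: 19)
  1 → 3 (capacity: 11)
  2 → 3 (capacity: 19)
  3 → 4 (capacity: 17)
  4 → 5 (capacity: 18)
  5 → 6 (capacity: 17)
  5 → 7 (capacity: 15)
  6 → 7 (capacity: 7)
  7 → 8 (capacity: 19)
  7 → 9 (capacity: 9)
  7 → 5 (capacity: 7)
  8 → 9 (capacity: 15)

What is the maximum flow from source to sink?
Maximum flow = 17

Max flow: 17

Flow assignment:
  0 → 1: 17/18
  1 → 2: 6/19
  1 → 3: 11/11
  2 → 3: 6/19
  3 → 4: 17/17
  4 → 5: 17/18
  5 → 6: 2/17
  5 → 7: 15/15
  6 → 7: 2/7
  7 → 8: 8/19
  7 → 9: 9/9
  8 → 9: 8/15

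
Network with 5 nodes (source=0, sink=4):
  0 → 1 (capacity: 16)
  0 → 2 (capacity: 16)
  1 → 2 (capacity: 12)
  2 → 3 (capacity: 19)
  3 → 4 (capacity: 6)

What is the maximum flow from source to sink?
Maximum flow = 6

Max flow: 6

Flow assignment:
  0 → 1: 6/16
  1 → 2: 6/12
  2 → 3: 6/19
  3 → 4: 6/6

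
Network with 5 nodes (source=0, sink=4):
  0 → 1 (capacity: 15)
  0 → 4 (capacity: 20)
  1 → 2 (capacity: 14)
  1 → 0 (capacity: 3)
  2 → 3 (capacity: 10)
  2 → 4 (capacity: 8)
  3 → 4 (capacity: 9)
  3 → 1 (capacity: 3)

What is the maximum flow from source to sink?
Maximum flow = 34

Max flow: 34

Flow assignment:
  0 → 1: 14/15
  0 → 4: 20/20
  1 → 2: 14/14
  2 → 3: 6/10
  2 → 4: 8/8
  3 → 4: 6/9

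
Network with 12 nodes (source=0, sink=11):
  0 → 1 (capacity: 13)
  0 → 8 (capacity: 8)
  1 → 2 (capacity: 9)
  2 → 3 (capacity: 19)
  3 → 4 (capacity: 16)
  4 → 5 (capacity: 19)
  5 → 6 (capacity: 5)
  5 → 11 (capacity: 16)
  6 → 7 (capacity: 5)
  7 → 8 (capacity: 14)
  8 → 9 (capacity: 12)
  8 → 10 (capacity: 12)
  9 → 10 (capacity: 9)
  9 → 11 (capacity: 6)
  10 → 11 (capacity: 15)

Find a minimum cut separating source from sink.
Min cut value = 17, edges: (0,8), (1,2)

Min cut value: 17
Partition: S = [0, 1], T = [2, 3, 4, 5, 6, 7, 8, 9, 10, 11]
Cut edges: (0,8), (1,2)

By max-flow min-cut theorem, max flow = min cut = 17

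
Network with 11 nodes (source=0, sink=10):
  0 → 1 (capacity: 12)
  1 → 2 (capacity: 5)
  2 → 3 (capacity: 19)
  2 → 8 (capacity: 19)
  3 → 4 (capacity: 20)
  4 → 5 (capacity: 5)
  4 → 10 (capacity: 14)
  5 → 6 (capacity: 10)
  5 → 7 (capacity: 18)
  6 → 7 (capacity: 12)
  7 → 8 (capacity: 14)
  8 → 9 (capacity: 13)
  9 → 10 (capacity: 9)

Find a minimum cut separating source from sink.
Min cut value = 5, edges: (1,2)

Min cut value: 5
Partition: S = [0, 1], T = [2, 3, 4, 5, 6, 7, 8, 9, 10]
Cut edges: (1,2)

By max-flow min-cut theorem, max flow = min cut = 5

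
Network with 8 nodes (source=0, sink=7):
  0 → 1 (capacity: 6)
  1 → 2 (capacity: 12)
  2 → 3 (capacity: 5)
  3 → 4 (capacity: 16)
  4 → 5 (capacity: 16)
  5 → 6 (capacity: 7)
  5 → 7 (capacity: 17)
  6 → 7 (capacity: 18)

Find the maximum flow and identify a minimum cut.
Max flow = 5, Min cut edges: (2,3)

Maximum flow: 5
Minimum cut: (2,3)
Partition: S = [0, 1, 2], T = [3, 4, 5, 6, 7]

Max-flow min-cut theorem verified: both equal 5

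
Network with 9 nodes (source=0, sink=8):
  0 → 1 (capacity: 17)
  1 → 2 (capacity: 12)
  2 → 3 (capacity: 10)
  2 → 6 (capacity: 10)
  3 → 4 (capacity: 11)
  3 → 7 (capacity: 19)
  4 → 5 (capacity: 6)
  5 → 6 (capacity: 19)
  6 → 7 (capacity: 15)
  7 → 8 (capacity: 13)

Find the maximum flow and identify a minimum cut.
Max flow = 12, Min cut edges: (1,2)

Maximum flow: 12
Minimum cut: (1,2)
Partition: S = [0, 1], T = [2, 3, 4, 5, 6, 7, 8]

Max-flow min-cut theorem verified: both equal 12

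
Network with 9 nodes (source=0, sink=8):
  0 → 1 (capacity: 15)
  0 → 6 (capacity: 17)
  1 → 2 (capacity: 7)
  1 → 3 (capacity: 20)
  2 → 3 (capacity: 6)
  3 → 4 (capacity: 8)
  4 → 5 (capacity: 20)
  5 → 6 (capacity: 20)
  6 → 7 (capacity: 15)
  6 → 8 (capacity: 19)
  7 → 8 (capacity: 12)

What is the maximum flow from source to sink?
Maximum flow = 25

Max flow: 25

Flow assignment:
  0 → 1: 8/15
  0 → 6: 17/17
  1 → 3: 8/20
  3 → 4: 8/8
  4 → 5: 8/20
  5 → 6: 8/20
  6 → 7: 6/15
  6 → 8: 19/19
  7 → 8: 6/12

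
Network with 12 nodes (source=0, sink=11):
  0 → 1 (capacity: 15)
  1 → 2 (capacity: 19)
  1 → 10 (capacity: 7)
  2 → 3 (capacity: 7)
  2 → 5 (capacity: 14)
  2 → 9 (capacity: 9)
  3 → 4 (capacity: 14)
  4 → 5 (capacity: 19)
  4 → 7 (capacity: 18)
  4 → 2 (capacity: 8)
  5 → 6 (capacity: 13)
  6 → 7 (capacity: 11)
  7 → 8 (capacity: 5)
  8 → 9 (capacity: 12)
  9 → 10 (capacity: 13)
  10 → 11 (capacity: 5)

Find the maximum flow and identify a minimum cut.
Max flow = 5, Min cut edges: (10,11)

Maximum flow: 5
Minimum cut: (10,11)
Partition: S = [0, 1, 2, 3, 4, 5, 6, 7, 8, 9, 10], T = [11]

Max-flow min-cut theorem verified: both equal 5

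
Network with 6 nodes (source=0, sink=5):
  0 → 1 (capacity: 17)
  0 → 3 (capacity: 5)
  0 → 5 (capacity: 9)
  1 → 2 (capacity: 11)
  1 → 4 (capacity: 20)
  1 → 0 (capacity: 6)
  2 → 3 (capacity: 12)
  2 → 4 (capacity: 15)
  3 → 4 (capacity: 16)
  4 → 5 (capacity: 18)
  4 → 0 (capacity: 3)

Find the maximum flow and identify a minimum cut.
Max flow = 27, Min cut edges: (0,5), (4,5)

Maximum flow: 27
Minimum cut: (0,5), (4,5)
Partition: S = [0, 1, 2, 3, 4], T = [5]

Max-flow min-cut theorem verified: both equal 27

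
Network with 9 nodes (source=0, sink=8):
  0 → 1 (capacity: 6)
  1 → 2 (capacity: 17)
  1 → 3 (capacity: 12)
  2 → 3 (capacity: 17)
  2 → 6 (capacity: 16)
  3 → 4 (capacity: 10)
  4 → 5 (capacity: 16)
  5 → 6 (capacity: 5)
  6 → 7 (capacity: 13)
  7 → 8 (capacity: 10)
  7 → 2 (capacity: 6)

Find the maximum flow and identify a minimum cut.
Max flow = 6, Min cut edges: (0,1)

Maximum flow: 6
Minimum cut: (0,1)
Partition: S = [0], T = [1, 2, 3, 4, 5, 6, 7, 8]

Max-flow min-cut theorem verified: both equal 6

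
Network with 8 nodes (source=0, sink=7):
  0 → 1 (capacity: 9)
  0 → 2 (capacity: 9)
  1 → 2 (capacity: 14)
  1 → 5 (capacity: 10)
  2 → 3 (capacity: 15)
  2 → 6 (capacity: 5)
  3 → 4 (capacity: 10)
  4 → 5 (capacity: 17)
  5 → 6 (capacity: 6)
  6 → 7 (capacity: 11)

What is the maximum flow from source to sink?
Maximum flow = 11

Max flow: 11

Flow assignment:
  0 → 1: 2/9
  0 → 2: 9/9
  1 → 5: 2/10
  2 → 3: 4/15
  2 → 6: 5/5
  3 → 4: 4/10
  4 → 5: 4/17
  5 → 6: 6/6
  6 → 7: 11/11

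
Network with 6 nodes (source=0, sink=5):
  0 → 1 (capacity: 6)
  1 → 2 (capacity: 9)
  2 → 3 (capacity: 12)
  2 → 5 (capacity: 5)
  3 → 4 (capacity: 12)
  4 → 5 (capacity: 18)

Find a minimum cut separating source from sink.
Min cut value = 6, edges: (0,1)

Min cut value: 6
Partition: S = [0], T = [1, 2, 3, 4, 5]
Cut edges: (0,1)

By max-flow min-cut theorem, max flow = min cut = 6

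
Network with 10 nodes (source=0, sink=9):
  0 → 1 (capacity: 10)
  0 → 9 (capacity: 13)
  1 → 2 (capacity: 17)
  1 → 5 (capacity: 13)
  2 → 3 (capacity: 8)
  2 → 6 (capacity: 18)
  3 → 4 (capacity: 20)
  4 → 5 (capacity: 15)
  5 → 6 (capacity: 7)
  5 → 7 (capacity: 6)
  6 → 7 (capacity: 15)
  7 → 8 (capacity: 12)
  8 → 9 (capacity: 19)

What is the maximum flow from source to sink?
Maximum flow = 23

Max flow: 23

Flow assignment:
  0 → 1: 10/10
  0 → 9: 13/13
  1 → 5: 10/13
  5 → 6: 4/7
  5 → 7: 6/6
  6 → 7: 4/15
  7 → 8: 10/12
  8 → 9: 10/19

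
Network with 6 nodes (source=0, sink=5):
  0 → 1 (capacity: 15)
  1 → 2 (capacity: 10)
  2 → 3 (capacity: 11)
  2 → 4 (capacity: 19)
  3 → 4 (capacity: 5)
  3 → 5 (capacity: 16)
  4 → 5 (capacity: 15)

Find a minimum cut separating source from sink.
Min cut value = 10, edges: (1,2)

Min cut value: 10
Partition: S = [0, 1], T = [2, 3, 4, 5]
Cut edges: (1,2)

By max-flow min-cut theorem, max flow = min cut = 10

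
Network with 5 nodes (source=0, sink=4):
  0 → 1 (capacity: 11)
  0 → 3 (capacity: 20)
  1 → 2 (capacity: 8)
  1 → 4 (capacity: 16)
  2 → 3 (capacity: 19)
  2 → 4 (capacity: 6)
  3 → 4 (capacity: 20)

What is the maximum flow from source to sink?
Maximum flow = 31

Max flow: 31

Flow assignment:
  0 → 1: 11/11
  0 → 3: 20/20
  1 → 4: 11/16
  3 → 4: 20/20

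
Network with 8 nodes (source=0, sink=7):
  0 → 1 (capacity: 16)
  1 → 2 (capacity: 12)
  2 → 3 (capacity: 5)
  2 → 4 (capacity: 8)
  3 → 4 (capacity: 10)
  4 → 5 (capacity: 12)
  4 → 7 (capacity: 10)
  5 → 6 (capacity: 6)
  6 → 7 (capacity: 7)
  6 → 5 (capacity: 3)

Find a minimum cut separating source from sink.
Min cut value = 12, edges: (1,2)

Min cut value: 12
Partition: S = [0, 1], T = [2, 3, 4, 5, 6, 7]
Cut edges: (1,2)

By max-flow min-cut theorem, max flow = min cut = 12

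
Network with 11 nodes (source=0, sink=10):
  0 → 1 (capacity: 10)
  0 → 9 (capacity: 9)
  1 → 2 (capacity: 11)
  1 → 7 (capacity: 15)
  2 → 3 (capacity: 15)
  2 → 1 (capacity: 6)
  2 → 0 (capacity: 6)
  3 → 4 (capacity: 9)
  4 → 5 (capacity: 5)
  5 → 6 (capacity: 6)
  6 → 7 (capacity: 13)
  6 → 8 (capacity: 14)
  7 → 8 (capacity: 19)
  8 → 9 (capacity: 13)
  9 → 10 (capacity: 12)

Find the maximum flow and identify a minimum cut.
Max flow = 12, Min cut edges: (9,10)

Maximum flow: 12
Minimum cut: (9,10)
Partition: S = [0, 1, 2, 3, 4, 5, 6, 7, 8, 9], T = [10]

Max-flow min-cut theorem verified: both equal 12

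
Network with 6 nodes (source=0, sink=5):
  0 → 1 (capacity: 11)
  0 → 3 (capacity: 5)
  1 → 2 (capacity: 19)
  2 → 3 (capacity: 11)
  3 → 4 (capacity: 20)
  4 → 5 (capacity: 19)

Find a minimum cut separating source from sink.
Min cut value = 16, edges: (0,3), (2,3)

Min cut value: 16
Partition: S = [0, 1, 2], T = [3, 4, 5]
Cut edges: (0,3), (2,3)

By max-flow min-cut theorem, max flow = min cut = 16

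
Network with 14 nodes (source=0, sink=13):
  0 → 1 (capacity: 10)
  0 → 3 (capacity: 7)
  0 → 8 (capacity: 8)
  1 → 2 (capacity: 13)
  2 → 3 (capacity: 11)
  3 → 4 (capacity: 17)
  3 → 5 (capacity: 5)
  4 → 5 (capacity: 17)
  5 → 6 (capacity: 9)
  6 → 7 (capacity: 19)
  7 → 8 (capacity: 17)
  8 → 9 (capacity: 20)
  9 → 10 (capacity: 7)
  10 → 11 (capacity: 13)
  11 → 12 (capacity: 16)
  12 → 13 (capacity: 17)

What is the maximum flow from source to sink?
Maximum flow = 7

Max flow: 7

Flow assignment:
  0 → 1: 7/10
  1 → 2: 7/13
  2 → 3: 7/11
  3 → 4: 4/17
  3 → 5: 3/5
  4 → 5: 4/17
  5 → 6: 7/9
  6 → 7: 7/19
  7 → 8: 7/17
  8 → 9: 7/20
  9 → 10: 7/7
  10 → 11: 7/13
  11 → 12: 7/16
  12 → 13: 7/17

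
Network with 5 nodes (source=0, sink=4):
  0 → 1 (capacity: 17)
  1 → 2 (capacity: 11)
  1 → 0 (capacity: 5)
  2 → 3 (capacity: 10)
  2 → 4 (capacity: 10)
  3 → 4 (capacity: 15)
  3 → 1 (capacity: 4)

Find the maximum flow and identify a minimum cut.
Max flow = 11, Min cut edges: (1,2)

Maximum flow: 11
Minimum cut: (1,2)
Partition: S = [0, 1], T = [2, 3, 4]

Max-flow min-cut theorem verified: both equal 11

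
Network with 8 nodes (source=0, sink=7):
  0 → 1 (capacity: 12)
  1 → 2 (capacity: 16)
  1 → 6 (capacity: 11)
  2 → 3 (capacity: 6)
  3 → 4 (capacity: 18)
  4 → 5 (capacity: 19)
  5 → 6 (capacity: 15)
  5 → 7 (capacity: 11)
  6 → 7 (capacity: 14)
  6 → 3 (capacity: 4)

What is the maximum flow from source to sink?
Maximum flow = 12

Max flow: 12

Flow assignment:
  0 → 1: 12/12
  1 → 2: 1/16
  1 → 6: 11/11
  2 → 3: 1/6
  3 → 4: 1/18
  4 → 5: 1/19
  5 → 7: 1/11
  6 → 7: 11/14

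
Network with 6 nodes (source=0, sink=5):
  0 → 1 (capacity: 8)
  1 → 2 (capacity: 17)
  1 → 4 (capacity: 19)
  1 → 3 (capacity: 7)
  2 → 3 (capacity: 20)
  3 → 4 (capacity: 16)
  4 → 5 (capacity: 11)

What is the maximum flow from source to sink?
Maximum flow = 8

Max flow: 8

Flow assignment:
  0 → 1: 8/8
  1 → 4: 8/19
  4 → 5: 8/11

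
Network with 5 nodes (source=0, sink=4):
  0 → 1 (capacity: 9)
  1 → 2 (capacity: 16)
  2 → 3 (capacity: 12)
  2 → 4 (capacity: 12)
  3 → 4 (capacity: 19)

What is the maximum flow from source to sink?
Maximum flow = 9

Max flow: 9

Flow assignment:
  0 → 1: 9/9
  1 → 2: 9/16
  2 → 4: 9/12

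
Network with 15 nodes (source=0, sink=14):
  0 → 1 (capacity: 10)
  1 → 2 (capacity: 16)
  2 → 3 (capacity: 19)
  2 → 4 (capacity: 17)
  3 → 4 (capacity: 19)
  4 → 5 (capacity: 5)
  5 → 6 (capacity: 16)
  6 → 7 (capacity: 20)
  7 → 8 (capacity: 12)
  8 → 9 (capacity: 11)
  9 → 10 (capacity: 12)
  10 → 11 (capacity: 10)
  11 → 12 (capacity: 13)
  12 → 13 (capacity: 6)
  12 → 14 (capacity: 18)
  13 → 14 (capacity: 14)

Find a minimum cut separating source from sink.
Min cut value = 5, edges: (4,5)

Min cut value: 5
Partition: S = [0, 1, 2, 3, 4], T = [5, 6, 7, 8, 9, 10, 11, 12, 13, 14]
Cut edges: (4,5)

By max-flow min-cut theorem, max flow = min cut = 5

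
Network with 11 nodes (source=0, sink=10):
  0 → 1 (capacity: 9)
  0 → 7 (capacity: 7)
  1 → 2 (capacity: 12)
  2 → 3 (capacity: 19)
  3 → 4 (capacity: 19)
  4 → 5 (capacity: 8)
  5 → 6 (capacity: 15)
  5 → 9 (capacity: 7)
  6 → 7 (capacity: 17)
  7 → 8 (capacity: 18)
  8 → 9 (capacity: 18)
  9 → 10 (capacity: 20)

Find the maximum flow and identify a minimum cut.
Max flow = 15, Min cut edges: (0,7), (4,5)

Maximum flow: 15
Minimum cut: (0,7), (4,5)
Partition: S = [0, 1, 2, 3, 4], T = [5, 6, 7, 8, 9, 10]

Max-flow min-cut theorem verified: both equal 15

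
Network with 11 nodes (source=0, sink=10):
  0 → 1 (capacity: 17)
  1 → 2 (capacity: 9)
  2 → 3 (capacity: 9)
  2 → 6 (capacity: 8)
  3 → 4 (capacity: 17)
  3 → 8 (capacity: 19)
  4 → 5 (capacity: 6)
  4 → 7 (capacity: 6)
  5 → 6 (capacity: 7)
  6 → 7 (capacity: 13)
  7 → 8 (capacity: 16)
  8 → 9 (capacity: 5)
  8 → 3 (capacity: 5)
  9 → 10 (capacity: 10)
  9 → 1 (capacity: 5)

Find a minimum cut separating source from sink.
Min cut value = 5, edges: (8,9)

Min cut value: 5
Partition: S = [0, 1, 2, 3, 4, 5, 6, 7, 8], T = [9, 10]
Cut edges: (8,9)

By max-flow min-cut theorem, max flow = min cut = 5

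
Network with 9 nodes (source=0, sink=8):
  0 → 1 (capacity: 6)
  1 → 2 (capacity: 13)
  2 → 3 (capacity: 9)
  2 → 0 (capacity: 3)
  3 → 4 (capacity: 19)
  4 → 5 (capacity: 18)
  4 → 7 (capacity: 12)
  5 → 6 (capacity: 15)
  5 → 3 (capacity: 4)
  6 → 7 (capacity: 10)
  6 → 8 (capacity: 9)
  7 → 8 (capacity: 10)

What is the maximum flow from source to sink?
Maximum flow = 6

Max flow: 6

Flow assignment:
  0 → 1: 6/6
  1 → 2: 6/13
  2 → 3: 6/9
  3 → 4: 6/19
  4 → 7: 6/12
  7 → 8: 6/10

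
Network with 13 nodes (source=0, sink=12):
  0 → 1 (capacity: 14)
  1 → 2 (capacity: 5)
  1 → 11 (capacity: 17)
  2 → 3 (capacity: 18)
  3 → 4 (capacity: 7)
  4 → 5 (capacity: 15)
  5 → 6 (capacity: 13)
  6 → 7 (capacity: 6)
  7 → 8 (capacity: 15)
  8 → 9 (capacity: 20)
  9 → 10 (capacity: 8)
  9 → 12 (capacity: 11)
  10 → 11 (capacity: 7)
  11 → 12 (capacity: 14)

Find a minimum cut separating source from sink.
Min cut value = 14, edges: (0,1)

Min cut value: 14
Partition: S = [0], T = [1, 2, 3, 4, 5, 6, 7, 8, 9, 10, 11, 12]
Cut edges: (0,1)

By max-flow min-cut theorem, max flow = min cut = 14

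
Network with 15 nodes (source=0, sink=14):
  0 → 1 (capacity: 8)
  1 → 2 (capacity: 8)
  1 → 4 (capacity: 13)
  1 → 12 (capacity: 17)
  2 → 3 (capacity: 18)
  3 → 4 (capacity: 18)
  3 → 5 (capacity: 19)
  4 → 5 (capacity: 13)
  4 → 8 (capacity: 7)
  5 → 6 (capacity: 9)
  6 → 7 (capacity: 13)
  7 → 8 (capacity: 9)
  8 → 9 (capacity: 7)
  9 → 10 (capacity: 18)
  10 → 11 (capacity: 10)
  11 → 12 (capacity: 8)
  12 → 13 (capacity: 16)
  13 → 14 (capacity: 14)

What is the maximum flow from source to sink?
Maximum flow = 8

Max flow: 8

Flow assignment:
  0 → 1: 8/8
  1 → 12: 8/17
  12 → 13: 8/16
  13 → 14: 8/14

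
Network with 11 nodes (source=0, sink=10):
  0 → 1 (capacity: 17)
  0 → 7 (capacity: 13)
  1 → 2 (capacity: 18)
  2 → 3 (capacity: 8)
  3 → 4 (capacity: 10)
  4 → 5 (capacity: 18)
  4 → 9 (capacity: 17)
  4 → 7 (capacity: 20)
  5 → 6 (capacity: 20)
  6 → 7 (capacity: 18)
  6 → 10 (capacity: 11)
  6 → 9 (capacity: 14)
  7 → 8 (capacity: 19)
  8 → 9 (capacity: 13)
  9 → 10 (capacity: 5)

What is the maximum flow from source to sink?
Maximum flow = 13

Max flow: 13

Flow assignment:
  0 → 1: 8/17
  0 → 7: 5/13
  1 → 2: 8/18
  2 → 3: 8/8
  3 → 4: 8/10
  4 → 5: 8/18
  5 → 6: 8/20
  6 → 10: 8/11
  7 → 8: 5/19
  8 → 9: 5/13
  9 → 10: 5/5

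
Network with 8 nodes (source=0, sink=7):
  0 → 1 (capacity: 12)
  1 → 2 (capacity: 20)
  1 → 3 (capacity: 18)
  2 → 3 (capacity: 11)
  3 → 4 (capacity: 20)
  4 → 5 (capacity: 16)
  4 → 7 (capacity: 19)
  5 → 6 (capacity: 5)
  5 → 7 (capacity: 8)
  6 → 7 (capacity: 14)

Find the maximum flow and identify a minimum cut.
Max flow = 12, Min cut edges: (0,1)

Maximum flow: 12
Minimum cut: (0,1)
Partition: S = [0], T = [1, 2, 3, 4, 5, 6, 7]

Max-flow min-cut theorem verified: both equal 12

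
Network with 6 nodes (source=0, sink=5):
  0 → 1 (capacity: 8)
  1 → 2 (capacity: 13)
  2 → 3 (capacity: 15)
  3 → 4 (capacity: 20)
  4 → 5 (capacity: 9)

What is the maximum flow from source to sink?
Maximum flow = 8

Max flow: 8

Flow assignment:
  0 → 1: 8/8
  1 → 2: 8/13
  2 → 3: 8/15
  3 → 4: 8/20
  4 → 5: 8/9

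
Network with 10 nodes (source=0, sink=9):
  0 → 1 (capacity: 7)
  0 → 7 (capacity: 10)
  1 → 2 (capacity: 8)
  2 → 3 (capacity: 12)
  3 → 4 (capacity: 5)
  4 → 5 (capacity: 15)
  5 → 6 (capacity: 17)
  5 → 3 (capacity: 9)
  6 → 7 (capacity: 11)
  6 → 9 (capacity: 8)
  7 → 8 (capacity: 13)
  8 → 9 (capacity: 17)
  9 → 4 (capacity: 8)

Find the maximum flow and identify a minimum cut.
Max flow = 15, Min cut edges: (0,7), (3,4)

Maximum flow: 15
Minimum cut: (0,7), (3,4)
Partition: S = [0, 1, 2, 3], T = [4, 5, 6, 7, 8, 9]

Max-flow min-cut theorem verified: both equal 15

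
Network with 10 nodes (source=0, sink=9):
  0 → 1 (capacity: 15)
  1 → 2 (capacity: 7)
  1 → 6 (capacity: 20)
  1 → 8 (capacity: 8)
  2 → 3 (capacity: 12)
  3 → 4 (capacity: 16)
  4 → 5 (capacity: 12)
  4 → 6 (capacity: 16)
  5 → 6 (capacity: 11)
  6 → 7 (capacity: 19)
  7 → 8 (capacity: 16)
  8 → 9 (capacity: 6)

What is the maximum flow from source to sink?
Maximum flow = 6

Max flow: 6

Flow assignment:
  0 → 1: 6/15
  1 → 6: 6/20
  6 → 7: 6/19
  7 → 8: 6/16
  8 → 9: 6/6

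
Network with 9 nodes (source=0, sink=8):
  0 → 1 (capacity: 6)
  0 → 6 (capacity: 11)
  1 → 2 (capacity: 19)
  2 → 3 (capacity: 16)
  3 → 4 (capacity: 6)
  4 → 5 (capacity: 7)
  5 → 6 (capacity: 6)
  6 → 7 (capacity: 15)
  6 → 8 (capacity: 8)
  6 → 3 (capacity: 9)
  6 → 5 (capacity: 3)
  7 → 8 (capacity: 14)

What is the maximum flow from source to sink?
Maximum flow = 17

Max flow: 17

Flow assignment:
  0 → 1: 6/6
  0 → 6: 11/11
  1 → 2: 6/19
  2 → 3: 6/16
  3 → 4: 6/6
  4 → 5: 6/7
  5 → 6: 6/6
  6 → 7: 9/15
  6 → 8: 8/8
  7 → 8: 9/14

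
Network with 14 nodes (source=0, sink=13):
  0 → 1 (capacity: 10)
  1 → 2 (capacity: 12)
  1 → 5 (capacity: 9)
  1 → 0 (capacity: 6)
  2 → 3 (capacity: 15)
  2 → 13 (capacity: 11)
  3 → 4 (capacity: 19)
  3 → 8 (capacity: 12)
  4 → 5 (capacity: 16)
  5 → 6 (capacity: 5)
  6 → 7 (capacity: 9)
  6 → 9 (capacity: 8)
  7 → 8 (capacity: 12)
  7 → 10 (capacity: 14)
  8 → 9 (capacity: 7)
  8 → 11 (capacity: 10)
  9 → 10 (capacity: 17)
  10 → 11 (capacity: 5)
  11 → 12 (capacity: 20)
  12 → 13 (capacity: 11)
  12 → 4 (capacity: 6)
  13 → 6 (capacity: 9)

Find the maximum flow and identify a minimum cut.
Max flow = 10, Min cut edges: (0,1)

Maximum flow: 10
Minimum cut: (0,1)
Partition: S = [0], T = [1, 2, 3, 4, 5, 6, 7, 8, 9, 10, 11, 12, 13]

Max-flow min-cut theorem verified: both equal 10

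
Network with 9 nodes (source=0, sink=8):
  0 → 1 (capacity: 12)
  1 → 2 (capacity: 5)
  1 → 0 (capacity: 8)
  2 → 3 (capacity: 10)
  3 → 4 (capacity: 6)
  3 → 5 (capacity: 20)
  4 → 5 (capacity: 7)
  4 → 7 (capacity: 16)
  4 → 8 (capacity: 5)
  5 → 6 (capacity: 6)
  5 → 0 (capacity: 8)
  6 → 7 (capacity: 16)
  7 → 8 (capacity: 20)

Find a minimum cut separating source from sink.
Min cut value = 5, edges: (1,2)

Min cut value: 5
Partition: S = [0, 1], T = [2, 3, 4, 5, 6, 7, 8]
Cut edges: (1,2)

By max-flow min-cut theorem, max flow = min cut = 5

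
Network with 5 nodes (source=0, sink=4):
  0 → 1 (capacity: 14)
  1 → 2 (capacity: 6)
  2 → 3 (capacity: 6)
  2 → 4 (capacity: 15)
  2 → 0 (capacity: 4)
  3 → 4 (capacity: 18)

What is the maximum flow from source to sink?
Maximum flow = 6

Max flow: 6

Flow assignment:
  0 → 1: 6/14
  1 → 2: 6/6
  2 → 4: 6/15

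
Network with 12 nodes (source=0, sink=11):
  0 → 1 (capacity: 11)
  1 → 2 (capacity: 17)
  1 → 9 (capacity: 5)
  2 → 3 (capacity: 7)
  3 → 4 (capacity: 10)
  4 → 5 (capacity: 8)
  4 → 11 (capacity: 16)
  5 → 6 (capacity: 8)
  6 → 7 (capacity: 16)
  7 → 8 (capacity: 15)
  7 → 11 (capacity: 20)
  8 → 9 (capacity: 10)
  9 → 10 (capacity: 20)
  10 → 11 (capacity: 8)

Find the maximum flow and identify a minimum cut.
Max flow = 11, Min cut edges: (0,1)

Maximum flow: 11
Minimum cut: (0,1)
Partition: S = [0], T = [1, 2, 3, 4, 5, 6, 7, 8, 9, 10, 11]

Max-flow min-cut theorem verified: both equal 11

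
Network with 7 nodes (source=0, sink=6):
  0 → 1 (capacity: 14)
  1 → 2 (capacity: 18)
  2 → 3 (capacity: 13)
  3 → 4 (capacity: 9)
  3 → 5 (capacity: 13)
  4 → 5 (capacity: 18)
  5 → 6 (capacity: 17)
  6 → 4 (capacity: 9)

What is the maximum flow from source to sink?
Maximum flow = 13

Max flow: 13

Flow assignment:
  0 → 1: 13/14
  1 → 2: 13/18
  2 → 3: 13/13
  3 → 5: 13/13
  5 → 6: 13/17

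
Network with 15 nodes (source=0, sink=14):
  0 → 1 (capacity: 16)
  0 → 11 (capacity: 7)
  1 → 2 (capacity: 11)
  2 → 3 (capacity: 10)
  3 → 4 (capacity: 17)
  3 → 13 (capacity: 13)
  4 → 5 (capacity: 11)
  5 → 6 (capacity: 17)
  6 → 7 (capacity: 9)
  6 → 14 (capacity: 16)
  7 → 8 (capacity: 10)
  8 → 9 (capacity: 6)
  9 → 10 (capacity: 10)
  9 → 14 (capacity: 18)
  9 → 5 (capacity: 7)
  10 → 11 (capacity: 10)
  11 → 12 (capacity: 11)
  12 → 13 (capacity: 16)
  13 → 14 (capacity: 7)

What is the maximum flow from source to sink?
Maximum flow = 17

Max flow: 17

Flow assignment:
  0 → 1: 10/16
  0 → 11: 7/7
  1 → 2: 10/11
  2 → 3: 10/10
  3 → 4: 10/17
  4 → 5: 10/11
  5 → 6: 10/17
  6 → 14: 10/16
  11 → 12: 7/11
  12 → 13: 7/16
  13 → 14: 7/7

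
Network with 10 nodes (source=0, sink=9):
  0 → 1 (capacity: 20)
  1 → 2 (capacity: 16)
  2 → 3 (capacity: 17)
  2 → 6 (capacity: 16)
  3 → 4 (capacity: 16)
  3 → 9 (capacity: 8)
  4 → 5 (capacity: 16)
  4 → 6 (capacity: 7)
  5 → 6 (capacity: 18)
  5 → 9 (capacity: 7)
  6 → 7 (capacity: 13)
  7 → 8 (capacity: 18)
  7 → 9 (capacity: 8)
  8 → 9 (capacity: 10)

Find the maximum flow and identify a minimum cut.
Max flow = 16, Min cut edges: (1,2)

Maximum flow: 16
Minimum cut: (1,2)
Partition: S = [0, 1], T = [2, 3, 4, 5, 6, 7, 8, 9]

Max-flow min-cut theorem verified: both equal 16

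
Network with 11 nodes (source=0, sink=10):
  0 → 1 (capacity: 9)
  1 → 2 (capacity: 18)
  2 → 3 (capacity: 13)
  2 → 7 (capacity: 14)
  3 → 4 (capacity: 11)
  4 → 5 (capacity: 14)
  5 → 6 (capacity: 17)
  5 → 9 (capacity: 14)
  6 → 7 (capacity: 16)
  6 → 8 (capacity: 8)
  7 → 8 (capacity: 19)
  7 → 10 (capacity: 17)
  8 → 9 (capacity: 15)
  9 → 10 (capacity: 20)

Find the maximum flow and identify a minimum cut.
Max flow = 9, Min cut edges: (0,1)

Maximum flow: 9
Minimum cut: (0,1)
Partition: S = [0], T = [1, 2, 3, 4, 5, 6, 7, 8, 9, 10]

Max-flow min-cut theorem verified: both equal 9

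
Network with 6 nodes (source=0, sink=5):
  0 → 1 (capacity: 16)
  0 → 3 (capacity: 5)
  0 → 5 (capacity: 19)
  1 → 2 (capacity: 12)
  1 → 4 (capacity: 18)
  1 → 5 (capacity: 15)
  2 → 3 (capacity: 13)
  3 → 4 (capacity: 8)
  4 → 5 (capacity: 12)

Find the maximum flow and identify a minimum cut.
Max flow = 40, Min cut edges: (0,1), (0,3), (0,5)

Maximum flow: 40
Minimum cut: (0,1), (0,3), (0,5)
Partition: S = [0], T = [1, 2, 3, 4, 5]

Max-flow min-cut theorem verified: both equal 40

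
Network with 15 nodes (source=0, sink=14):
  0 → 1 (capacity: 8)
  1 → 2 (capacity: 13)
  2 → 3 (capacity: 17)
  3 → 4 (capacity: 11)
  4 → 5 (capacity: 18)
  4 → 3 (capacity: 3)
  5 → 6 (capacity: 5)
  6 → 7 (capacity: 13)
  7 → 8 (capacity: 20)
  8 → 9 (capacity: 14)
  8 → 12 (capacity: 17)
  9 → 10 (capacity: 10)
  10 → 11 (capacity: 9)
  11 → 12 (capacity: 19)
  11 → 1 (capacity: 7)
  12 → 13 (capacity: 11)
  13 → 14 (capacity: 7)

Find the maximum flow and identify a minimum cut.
Max flow = 5, Min cut edges: (5,6)

Maximum flow: 5
Minimum cut: (5,6)
Partition: S = [0, 1, 2, 3, 4, 5], T = [6, 7, 8, 9, 10, 11, 12, 13, 14]

Max-flow min-cut theorem verified: both equal 5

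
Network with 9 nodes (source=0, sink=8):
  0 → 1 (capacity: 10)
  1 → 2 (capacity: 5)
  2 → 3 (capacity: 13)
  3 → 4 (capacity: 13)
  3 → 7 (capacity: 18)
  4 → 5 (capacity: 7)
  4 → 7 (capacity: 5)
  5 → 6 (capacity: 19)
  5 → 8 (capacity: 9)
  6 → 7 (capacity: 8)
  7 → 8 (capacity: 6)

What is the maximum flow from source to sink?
Maximum flow = 5

Max flow: 5

Flow assignment:
  0 → 1: 5/10
  1 → 2: 5/5
  2 → 3: 5/13
  3 → 7: 5/18
  7 → 8: 5/6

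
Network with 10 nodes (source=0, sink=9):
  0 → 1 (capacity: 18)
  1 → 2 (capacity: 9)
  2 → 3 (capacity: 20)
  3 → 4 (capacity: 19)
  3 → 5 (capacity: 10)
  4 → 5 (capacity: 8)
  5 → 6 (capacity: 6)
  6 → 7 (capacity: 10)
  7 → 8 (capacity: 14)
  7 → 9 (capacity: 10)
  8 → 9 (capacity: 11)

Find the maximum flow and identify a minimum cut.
Max flow = 6, Min cut edges: (5,6)

Maximum flow: 6
Minimum cut: (5,6)
Partition: S = [0, 1, 2, 3, 4, 5], T = [6, 7, 8, 9]

Max-flow min-cut theorem verified: both equal 6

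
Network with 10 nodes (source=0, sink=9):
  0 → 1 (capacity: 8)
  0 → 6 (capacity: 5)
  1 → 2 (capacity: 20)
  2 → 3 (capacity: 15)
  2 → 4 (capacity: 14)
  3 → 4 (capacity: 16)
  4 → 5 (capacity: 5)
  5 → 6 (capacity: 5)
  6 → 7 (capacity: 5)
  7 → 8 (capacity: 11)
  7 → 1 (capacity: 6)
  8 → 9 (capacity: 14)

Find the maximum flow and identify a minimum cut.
Max flow = 5, Min cut edges: (6,7)

Maximum flow: 5
Minimum cut: (6,7)
Partition: S = [0, 1, 2, 3, 4, 5, 6], T = [7, 8, 9]

Max-flow min-cut theorem verified: both equal 5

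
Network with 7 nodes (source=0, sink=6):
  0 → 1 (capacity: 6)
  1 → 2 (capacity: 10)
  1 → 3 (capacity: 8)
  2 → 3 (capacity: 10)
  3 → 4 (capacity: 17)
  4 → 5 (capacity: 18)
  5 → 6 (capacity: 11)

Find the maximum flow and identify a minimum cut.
Max flow = 6, Min cut edges: (0,1)

Maximum flow: 6
Minimum cut: (0,1)
Partition: S = [0], T = [1, 2, 3, 4, 5, 6]

Max-flow min-cut theorem verified: both equal 6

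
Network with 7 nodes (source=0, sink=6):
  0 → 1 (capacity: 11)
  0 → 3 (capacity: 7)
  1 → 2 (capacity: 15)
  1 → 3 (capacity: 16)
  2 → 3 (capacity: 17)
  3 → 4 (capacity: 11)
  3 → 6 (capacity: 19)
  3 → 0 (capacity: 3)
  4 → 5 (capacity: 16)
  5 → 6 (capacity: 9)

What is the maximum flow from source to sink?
Maximum flow = 18

Max flow: 18

Flow assignment:
  0 → 1: 11/11
  0 → 3: 7/7
  1 → 3: 11/16
  3 → 6: 18/19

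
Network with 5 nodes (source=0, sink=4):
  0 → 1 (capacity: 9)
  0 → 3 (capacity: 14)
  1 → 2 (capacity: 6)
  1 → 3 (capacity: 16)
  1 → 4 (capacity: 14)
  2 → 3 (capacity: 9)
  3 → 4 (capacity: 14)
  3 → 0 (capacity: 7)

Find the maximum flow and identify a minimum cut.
Max flow = 23, Min cut edges: (0,1), (3,4)

Maximum flow: 23
Minimum cut: (0,1), (3,4)
Partition: S = [0, 2, 3], T = [1, 4]

Max-flow min-cut theorem verified: both equal 23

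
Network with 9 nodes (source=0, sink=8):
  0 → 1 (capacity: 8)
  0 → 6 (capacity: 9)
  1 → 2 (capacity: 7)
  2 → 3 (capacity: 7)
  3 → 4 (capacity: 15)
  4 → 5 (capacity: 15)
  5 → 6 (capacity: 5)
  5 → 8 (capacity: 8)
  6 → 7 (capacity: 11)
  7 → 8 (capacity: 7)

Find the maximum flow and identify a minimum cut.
Max flow = 14, Min cut edges: (2,3), (7,8)

Maximum flow: 14
Minimum cut: (2,3), (7,8)
Partition: S = [0, 1, 2, 6, 7], T = [3, 4, 5, 8]

Max-flow min-cut theorem verified: both equal 14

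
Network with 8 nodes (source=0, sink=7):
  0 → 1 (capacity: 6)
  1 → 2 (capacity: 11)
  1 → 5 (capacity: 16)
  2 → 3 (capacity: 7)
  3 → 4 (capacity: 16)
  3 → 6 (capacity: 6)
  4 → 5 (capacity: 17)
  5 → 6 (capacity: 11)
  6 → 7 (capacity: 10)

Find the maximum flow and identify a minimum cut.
Max flow = 6, Min cut edges: (0,1)

Maximum flow: 6
Minimum cut: (0,1)
Partition: S = [0], T = [1, 2, 3, 4, 5, 6, 7]

Max-flow min-cut theorem verified: both equal 6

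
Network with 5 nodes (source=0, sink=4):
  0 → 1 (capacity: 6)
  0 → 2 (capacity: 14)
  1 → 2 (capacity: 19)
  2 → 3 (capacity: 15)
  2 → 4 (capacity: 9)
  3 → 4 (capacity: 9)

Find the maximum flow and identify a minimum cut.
Max flow = 18, Min cut edges: (2,4), (3,4)

Maximum flow: 18
Minimum cut: (2,4), (3,4)
Partition: S = [0, 1, 2, 3], T = [4]

Max-flow min-cut theorem verified: both equal 18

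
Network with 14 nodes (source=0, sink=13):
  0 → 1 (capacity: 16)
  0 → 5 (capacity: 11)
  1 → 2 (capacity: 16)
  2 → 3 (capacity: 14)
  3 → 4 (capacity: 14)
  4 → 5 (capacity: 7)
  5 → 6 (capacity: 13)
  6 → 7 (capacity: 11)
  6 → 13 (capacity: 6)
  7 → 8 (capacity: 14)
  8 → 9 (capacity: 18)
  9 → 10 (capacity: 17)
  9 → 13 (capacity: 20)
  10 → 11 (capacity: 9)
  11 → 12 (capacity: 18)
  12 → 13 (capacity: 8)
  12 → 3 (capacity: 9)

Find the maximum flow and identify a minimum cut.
Max flow = 13, Min cut edges: (5,6)

Maximum flow: 13
Minimum cut: (5,6)
Partition: S = [0, 1, 2, 3, 4, 5], T = [6, 7, 8, 9, 10, 11, 12, 13]

Max-flow min-cut theorem verified: both equal 13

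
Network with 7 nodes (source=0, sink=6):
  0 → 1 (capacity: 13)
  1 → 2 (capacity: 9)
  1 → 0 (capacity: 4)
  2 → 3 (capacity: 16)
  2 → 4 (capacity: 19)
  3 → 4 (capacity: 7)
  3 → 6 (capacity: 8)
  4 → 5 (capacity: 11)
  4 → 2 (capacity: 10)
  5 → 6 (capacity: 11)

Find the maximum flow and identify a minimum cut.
Max flow = 9, Min cut edges: (1,2)

Maximum flow: 9
Minimum cut: (1,2)
Partition: S = [0, 1], T = [2, 3, 4, 5, 6]

Max-flow min-cut theorem verified: both equal 9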